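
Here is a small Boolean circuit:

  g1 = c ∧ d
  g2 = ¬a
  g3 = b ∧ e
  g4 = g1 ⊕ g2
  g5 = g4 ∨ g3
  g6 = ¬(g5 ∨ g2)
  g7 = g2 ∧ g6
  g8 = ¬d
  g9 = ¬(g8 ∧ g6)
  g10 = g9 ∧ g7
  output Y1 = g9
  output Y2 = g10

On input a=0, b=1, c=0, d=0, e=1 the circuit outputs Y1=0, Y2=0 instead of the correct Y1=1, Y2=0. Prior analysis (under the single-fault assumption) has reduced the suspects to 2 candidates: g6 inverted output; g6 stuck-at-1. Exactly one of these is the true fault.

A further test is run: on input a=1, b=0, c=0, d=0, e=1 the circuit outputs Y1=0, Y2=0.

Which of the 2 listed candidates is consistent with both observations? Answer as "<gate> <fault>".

g6 stuck-at-1

Evaluate each candidate on input a=1, b=0, c=0, d=0, e=1:
  g6 inverted output: g1=0, g2=0, g3=0, g4=0, g5=0, g6=0 [inverted output], g7=0, g8=1, g9=1, g10=0 → Y1=1, Y2=0 — eliminated
  g6 stuck-at-1: g1=0, g2=0, g3=0, g4=0, g5=0, g6=1 [stuck-at-1], g7=0, g8=1, g9=0, g10=0 → Y1=0, Y2=0 — matches
Only g6 stuck-at-1 reproduces the observed Y1=0, Y2=0.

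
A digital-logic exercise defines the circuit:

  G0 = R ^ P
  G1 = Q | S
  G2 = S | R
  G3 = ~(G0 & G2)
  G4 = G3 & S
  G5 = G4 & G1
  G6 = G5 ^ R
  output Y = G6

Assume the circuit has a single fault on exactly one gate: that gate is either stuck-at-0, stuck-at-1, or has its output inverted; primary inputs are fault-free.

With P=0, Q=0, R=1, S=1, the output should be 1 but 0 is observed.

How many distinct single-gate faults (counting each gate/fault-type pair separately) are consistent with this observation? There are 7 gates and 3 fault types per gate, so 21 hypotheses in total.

Fault-free: G0=1, G1=1, G2=1, G3=0, G4=0, G5=0, G6=1 → 1. Observed 0.
  G0: stuck-at-0, inverted output ✓; others ✗
  G1: none of the 3 fault types match ✗
  G2: stuck-at-0, inverted output ✓; others ✗
  G3: stuck-at-1, inverted output ✓; others ✗
  G4: stuck-at-1, inverted output ✓; others ✗
  G5: stuck-at-1, inverted output ✓; others ✗
  G6: stuck-at-0, inverted output ✓; others ✗
Consistent faults: {G0 stuck-at-0, G0 inverted output, G2 stuck-at-0, G2 inverted output, G3 stuck-at-1, G3 inverted output, G4 stuck-at-1, G4 inverted output, G5 stuck-at-1, G5 inverted output, G6 stuck-at-0, G6 inverted output} — 12 in all.

12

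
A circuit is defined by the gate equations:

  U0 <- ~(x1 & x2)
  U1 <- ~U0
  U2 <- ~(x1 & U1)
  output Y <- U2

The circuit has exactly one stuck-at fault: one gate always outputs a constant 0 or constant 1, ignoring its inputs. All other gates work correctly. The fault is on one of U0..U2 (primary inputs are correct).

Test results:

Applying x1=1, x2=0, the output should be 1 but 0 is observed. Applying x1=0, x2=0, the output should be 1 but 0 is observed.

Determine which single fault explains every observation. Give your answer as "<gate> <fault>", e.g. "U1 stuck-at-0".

U2 stuck-at-0

Fault-free values for test 1 (x1=1, x2=0): U0=1, U1=0, U2=1, giving Y=1. Observed 0.
Test 1: faults giving observed 0 are {U0 stuck-at-0, U1 stuck-at-1, U2 stuck-at-0}.
Test 2 (x1=0, x2=0): fault-free U0=1, U1=0, U2=1 → 1; observed 0. Eliminates U0 stuck-at-0, U1 stuck-at-1.
Only U2 stuck-at-0 is consistent with every test.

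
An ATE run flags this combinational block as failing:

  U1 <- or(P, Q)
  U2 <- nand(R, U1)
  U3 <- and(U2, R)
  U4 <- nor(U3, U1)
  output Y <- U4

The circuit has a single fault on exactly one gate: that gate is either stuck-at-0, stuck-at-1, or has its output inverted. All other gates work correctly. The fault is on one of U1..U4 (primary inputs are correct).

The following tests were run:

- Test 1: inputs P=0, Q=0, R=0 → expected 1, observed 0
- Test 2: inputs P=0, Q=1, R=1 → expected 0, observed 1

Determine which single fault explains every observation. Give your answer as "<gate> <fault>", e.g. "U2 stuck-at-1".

Fault-free values for test 1 (P=0, Q=0, R=0): U1=0, U2=1, U3=0, U4=1, giving Y=1. Observed 0.
Test 1: faults giving observed 0 are {U1 stuck-at-1, U1 inverted output, U3 stuck-at-1, U3 inverted output, U4 stuck-at-0, U4 inverted output}.
Test 2 (P=0, Q=1, R=1): fault-free U1=1, U2=0, U3=0, U4=0 → 0; observed 1. Eliminates U1 stuck-at-1, U1 inverted output, U3 stuck-at-1, U3 inverted output, U4 stuck-at-0.
Only U4 inverted output is consistent with every test.

U4 inverted output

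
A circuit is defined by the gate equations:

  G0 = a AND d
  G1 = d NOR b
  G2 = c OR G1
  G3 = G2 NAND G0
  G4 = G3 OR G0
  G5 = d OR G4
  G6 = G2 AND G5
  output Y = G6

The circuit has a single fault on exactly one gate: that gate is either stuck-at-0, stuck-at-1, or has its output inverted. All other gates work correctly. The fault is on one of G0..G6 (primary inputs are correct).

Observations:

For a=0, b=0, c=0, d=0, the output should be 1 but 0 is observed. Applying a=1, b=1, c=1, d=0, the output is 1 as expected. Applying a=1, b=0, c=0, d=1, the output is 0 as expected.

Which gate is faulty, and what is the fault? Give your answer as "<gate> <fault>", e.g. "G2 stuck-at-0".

G1 stuck-at-0

Fault-free values for test 1 (a=0, b=0, c=0, d=0): G0=0, G1=1, G2=1, G3=1, G4=1, G5=1, G6=1, giving Y=1. Observed 0.
Test 1: faults giving observed 0 are {G1 stuck-at-0, G1 inverted output, G2 stuck-at-0, G2 inverted output, G3 stuck-at-0, G3 inverted output, G4 stuck-at-0, G4 inverted output, G5 stuck-at-0, G5 inverted output, G6 stuck-at-0, G6 inverted output}.
Test 2 (a=1, b=1, c=1, d=0): fault-free G0=0, G1=0, G2=1, G3=1, G4=1, G5=1, G6=1 → 1; observed 1. Eliminates G2 stuck-at-0, G2 inverted output, G3 stuck-at-0, G3 inverted output, G4 stuck-at-0, G4 inverted output, G5 stuck-at-0, G5 inverted output, G6 stuck-at-0, G6 inverted output.
Test 3 (a=1, b=0, c=0, d=1): fault-free G0=1, G1=0, G2=0, G3=1, G4=1, G5=1, G6=0 → 0; observed 0. Eliminates G1 inverted output.
Only G1 stuck-at-0 is consistent with every test.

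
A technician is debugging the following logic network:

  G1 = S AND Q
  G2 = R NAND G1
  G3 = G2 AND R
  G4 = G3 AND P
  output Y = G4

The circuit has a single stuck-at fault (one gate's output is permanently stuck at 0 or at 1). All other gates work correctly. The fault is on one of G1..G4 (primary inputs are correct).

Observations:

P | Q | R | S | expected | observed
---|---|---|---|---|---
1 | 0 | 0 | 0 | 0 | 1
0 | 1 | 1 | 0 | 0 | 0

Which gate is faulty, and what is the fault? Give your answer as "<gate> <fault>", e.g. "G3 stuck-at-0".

Fault-free values for test 1 (P=1, Q=0, R=0, S=0): G1=0, G2=1, G3=0, G4=0, giving Y=0. Observed 1.
Test 1: faults giving observed 1 are {G3 stuck-at-1, G4 stuck-at-1}.
Test 2 (P=0, Q=1, R=1, S=0): fault-free G1=0, G2=1, G3=1, G4=0 → 0; observed 0. Eliminates G4 stuck-at-1.
Only G3 stuck-at-1 is consistent with every test.

G3 stuck-at-1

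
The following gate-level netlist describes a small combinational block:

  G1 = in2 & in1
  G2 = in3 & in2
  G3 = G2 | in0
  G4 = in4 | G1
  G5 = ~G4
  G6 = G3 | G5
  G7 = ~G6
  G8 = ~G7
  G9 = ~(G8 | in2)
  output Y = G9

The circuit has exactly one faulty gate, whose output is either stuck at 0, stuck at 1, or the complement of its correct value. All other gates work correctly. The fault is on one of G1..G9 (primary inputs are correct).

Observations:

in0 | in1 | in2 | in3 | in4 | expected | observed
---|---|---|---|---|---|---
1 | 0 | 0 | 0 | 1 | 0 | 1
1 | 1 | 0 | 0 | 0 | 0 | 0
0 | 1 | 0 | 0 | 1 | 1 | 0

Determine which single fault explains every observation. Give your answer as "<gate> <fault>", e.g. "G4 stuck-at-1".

G3 inverted output

Fault-free values for test 1 (in0=1, in1=0, in2=0, in3=0, in4=1): G1=0, G2=0, G3=1, G4=1, G5=0, G6=1, G7=0, G8=1, G9=0, giving Y=0. Observed 1.
Test 1: faults giving observed 1 are {G3 stuck-at-0, G3 inverted output, G6 stuck-at-0, G6 inverted output, G7 stuck-at-1, G7 inverted output, G8 stuck-at-0, G8 inverted output, G9 stuck-at-1, G9 inverted output}.
Test 2 (in0=1, in1=1, in2=0, in3=0, in4=0): fault-free G1=0, G2=0, G3=1, G4=0, G5=1, G6=1, G7=0, G8=1, G9=0 → 0; observed 0. Eliminates G6 stuck-at-0, G6 inverted output, G7 stuck-at-1, G7 inverted output, G8 stuck-at-0, G8 inverted output, G9 stuck-at-1, G9 inverted output.
Test 3 (in0=0, in1=1, in2=0, in3=0, in4=1): fault-free G1=0, G2=0, G3=0, G4=1, G5=0, G6=0, G7=1, G8=0, G9=1 → 1; observed 0. Eliminates G3 stuck-at-0.
Only G3 inverted output is consistent with every test.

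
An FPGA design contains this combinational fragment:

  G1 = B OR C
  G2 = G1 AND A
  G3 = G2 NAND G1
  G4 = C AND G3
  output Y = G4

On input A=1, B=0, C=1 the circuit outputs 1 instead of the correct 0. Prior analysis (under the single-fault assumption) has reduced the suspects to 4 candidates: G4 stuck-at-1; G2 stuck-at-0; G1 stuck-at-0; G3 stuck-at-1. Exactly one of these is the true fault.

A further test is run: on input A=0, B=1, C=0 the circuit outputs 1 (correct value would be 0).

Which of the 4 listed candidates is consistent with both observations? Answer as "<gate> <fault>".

Evaluate each candidate on input A=0, B=1, C=0:
  G4 stuck-at-1: G1=1, G2=0, G3=1, G4=1 [stuck-at-1] → 1 — matches
  G2 stuck-at-0: G1=1, G2=0 [stuck-at-0], G3=1, G4=0 → 0 — eliminated
  G1 stuck-at-0: G1=0 [stuck-at-0], G2=0, G3=1, G4=0 → 0 — eliminated
  G3 stuck-at-1: G1=1, G2=0, G3=1 [stuck-at-1], G4=0 → 0 — eliminated
Only G4 stuck-at-1 reproduces the observed 1.

G4 stuck-at-1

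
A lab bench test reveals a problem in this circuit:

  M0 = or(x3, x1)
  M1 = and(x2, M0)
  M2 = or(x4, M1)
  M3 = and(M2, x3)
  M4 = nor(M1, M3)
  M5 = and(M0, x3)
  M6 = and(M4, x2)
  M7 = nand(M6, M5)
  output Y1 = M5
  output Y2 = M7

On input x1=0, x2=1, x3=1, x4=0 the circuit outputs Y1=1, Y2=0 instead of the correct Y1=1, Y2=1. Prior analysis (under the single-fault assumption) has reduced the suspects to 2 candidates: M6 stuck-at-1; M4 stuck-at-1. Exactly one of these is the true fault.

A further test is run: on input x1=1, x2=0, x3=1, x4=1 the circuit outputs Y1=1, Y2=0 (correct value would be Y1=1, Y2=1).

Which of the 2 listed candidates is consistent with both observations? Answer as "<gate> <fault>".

M6 stuck-at-1

Evaluate each candidate on input x1=1, x2=0, x3=1, x4=1:
  M6 stuck-at-1: M0=1, M1=0, M2=1, M3=1, M4=0, M5=1, M6=1 [stuck-at-1], M7=0 → Y1=1, Y2=0 — matches
  M4 stuck-at-1: M0=1, M1=0, M2=1, M3=1, M4=1 [stuck-at-1], M5=1, M6=0, M7=1 → Y1=1, Y2=1 — eliminated
Only M6 stuck-at-1 reproduces the observed Y1=1, Y2=0.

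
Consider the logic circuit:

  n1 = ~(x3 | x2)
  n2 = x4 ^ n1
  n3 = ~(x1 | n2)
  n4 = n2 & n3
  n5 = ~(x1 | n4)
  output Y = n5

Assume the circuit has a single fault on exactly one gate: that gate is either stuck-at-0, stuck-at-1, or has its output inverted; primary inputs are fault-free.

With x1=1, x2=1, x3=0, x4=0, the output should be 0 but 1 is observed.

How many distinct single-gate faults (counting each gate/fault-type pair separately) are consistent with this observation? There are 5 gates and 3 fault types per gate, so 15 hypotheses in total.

2

Fault-free: n1=0, n2=0, n3=0, n4=0, n5=0 → 0. Observed 1.
  n1: none of the 3 fault types match ✗
  n2: none of the 3 fault types match ✗
  n3: none of the 3 fault types match ✗
  n4: none of the 3 fault types match ✗
  n5: stuck-at-1, inverted output ✓; others ✗
Consistent faults: {n5 stuck-at-1, n5 inverted output} — 2 in all.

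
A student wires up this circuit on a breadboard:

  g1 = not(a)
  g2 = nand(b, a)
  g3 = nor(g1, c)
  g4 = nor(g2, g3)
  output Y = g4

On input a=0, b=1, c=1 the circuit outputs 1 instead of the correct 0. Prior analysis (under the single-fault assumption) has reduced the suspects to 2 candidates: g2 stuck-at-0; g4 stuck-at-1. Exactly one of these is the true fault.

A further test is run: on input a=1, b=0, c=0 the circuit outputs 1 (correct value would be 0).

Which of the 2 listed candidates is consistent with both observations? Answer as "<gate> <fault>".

g4 stuck-at-1

Evaluate each candidate on input a=1, b=0, c=0:
  g2 stuck-at-0: g1=0, g2=0 [stuck-at-0], g3=1, g4=0 → 0 — eliminated
  g4 stuck-at-1: g1=0, g2=1, g3=1, g4=1 [stuck-at-1] → 1 — matches
Only g4 stuck-at-1 reproduces the observed 1.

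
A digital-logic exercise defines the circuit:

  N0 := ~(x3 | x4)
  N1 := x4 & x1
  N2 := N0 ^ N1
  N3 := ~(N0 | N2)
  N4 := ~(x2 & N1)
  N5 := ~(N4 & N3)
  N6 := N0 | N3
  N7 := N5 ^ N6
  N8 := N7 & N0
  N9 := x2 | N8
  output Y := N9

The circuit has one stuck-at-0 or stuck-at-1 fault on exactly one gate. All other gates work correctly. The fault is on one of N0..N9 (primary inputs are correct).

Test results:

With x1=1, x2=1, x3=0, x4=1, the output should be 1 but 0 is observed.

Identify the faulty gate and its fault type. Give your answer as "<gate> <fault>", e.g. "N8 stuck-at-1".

Fault-free values for test 1 (x1=1, x2=1, x3=0, x4=1): N0=0, N1=1, N2=1, N3=0, N4=0, N5=1, N6=0, N7=1, N8=0, N9=1, giving Y=1. Observed 0.
Test 1: faults giving observed 0 are {N9 stuck-at-0}.
Only N9 stuck-at-0 is consistent with every test.

N9 stuck-at-0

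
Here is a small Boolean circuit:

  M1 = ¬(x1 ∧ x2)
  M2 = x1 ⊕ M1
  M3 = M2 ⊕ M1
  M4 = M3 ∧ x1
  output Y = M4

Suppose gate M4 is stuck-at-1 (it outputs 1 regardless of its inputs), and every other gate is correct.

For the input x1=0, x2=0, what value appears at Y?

1

Propagate with M4 forced: M1=1, M2=1, M3=0, M4=1 [stuck-at-1].
So Y = 1. (Without the fault it would be 0.)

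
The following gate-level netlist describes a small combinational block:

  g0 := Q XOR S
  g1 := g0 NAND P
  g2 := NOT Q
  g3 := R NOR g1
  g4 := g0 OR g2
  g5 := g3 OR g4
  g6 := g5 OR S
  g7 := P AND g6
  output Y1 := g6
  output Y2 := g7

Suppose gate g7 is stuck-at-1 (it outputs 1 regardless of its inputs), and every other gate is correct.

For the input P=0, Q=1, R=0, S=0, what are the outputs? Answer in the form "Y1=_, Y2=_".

Y1=1, Y2=1

Propagate with g7 forced: g0=1, g1=1, g2=0, g3=0, g4=1, g5=1, g6=1, g7=1 [stuck-at-1].
So the outputs are Y1=1, Y2=1. (Without the fault they would be Y1=1, Y2=0.)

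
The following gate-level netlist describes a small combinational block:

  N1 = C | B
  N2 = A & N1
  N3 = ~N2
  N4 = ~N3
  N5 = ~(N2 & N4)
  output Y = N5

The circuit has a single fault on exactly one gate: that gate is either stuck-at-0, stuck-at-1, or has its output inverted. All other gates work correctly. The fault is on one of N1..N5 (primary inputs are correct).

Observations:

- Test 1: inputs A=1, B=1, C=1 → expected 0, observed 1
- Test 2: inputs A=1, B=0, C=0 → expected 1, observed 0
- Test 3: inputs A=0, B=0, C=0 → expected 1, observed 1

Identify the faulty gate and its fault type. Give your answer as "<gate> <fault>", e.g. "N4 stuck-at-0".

N1 inverted output

Fault-free values for test 1 (A=1, B=1, C=1): N1=1, N2=1, N3=0, N4=1, N5=0, giving Y=0. Observed 1.
Test 1: faults giving observed 1 are {N1 stuck-at-0, N1 inverted output, N2 stuck-at-0, N2 inverted output, N3 stuck-at-1, N3 inverted output, N4 stuck-at-0, N4 inverted output, N5 stuck-at-1, N5 inverted output}.
Test 2 (A=1, B=0, C=0): fault-free N1=0, N2=0, N3=1, N4=0, N5=1 → 1; observed 0. Eliminates N1 stuck-at-0, N2 stuck-at-0, N3 stuck-at-1, N3 inverted output, N4 stuck-at-0, N4 inverted output, N5 stuck-at-1.
Test 3 (A=0, B=0, C=0): fault-free N1=0, N2=0, N3=1, N4=0, N5=1 → 1; observed 1. Eliminates N2 inverted output, N5 inverted output.
Only N1 inverted output is consistent with every test.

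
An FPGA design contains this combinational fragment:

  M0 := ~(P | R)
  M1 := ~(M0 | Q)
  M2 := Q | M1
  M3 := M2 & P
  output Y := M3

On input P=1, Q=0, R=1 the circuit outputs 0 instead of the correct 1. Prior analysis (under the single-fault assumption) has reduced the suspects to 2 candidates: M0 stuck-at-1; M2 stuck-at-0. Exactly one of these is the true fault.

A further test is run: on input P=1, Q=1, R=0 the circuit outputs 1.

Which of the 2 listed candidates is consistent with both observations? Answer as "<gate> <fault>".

Evaluate each candidate on input P=1, Q=1, R=0:
  M0 stuck-at-1: M0=1 [stuck-at-1], M1=0, M2=1, M3=1 → 1 — matches
  M2 stuck-at-0: M0=0, M1=0, M2=0 [stuck-at-0], M3=0 → 0 — eliminated
Only M0 stuck-at-1 reproduces the observed 1.

M0 stuck-at-1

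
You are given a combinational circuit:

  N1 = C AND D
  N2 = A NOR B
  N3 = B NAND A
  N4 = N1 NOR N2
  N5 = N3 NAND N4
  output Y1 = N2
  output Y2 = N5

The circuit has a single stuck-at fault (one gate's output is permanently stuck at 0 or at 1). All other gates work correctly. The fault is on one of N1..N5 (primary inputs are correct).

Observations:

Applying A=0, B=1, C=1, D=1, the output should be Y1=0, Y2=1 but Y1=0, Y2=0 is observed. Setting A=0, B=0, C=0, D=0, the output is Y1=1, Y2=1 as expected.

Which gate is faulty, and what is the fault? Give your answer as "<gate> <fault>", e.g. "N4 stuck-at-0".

N1 stuck-at-0

Fault-free values for test 1 (A=0, B=1, C=1, D=1): N1=1, N2=0, N3=1, N4=0, N5=1, giving Y1=0, Y2=1. Observed Y1=0, Y2=0.
Test 1: faults giving observed Y1=0, Y2=0 are {N1 stuck-at-0, N4 stuck-at-1, N5 stuck-at-0}.
Test 2 (A=0, B=0, C=0, D=0): fault-free N1=0, N2=1, N3=1, N4=0, N5=1 → Y1=1, Y2=1; observed Y1=1, Y2=1. Eliminates N4 stuck-at-1, N5 stuck-at-0.
Only N1 stuck-at-0 is consistent with every test.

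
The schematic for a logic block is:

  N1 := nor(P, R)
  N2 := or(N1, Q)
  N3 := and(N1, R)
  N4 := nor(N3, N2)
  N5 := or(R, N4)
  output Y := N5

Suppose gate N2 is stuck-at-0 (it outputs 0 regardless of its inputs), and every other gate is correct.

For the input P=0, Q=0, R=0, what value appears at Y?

1

Propagate with N2 forced: N1=1, N2=0 [stuck-at-0], N3=0, N4=1, N5=1.
So Y = 1. (Without the fault it would be 0.)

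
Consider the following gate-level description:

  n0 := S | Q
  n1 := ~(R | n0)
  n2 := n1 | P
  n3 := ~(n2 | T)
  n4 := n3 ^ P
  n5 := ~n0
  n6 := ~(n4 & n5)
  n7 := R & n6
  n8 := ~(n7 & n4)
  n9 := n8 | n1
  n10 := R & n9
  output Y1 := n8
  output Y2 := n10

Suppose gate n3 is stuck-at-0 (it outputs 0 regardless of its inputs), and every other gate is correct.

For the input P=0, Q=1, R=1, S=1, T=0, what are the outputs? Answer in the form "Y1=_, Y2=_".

Y1=1, Y2=1

Propagate with n3 forced: n0=1, n1=0, n2=0, n3=0 [stuck-at-0], n4=0, n5=0, n6=1, n7=1, n8=1, n9=1, n10=1.
So the outputs are Y1=1, Y2=1. (Without the fault they would be Y1=0, Y2=0.)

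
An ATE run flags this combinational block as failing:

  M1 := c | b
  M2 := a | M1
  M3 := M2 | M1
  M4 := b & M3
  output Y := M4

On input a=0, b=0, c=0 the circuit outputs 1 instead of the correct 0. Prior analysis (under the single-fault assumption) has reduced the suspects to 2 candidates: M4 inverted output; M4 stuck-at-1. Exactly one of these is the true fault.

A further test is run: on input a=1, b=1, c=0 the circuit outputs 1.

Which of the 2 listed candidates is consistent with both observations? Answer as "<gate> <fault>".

M4 stuck-at-1

Evaluate each candidate on input a=1, b=1, c=0:
  M4 inverted output: M1=1, M2=1, M3=1, M4=0 [inverted output] → 0 — eliminated
  M4 stuck-at-1: M1=1, M2=1, M3=1, M4=1 [stuck-at-1] → 1 — matches
Only M4 stuck-at-1 reproduces the observed 1.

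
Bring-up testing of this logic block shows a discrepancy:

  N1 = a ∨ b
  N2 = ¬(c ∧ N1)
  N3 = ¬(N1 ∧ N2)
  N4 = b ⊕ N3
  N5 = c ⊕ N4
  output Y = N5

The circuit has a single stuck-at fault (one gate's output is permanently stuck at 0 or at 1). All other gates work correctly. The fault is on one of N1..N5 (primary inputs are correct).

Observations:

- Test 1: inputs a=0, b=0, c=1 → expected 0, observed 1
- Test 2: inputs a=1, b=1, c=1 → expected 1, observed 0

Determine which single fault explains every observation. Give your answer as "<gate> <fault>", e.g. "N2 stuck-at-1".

N3 stuck-at-0

Fault-free values for test 1 (a=0, b=0, c=1): N1=0, N2=1, N3=1, N4=1, N5=0, giving Y=0. Observed 1.
Test 1: faults giving observed 1 are {N3 stuck-at-0, N4 stuck-at-0, N5 stuck-at-1}.
Test 2 (a=1, b=1, c=1): fault-free N1=1, N2=0, N3=1, N4=0, N5=1 → 1; observed 0. Eliminates N4 stuck-at-0, N5 stuck-at-1.
Only N3 stuck-at-0 is consistent with every test.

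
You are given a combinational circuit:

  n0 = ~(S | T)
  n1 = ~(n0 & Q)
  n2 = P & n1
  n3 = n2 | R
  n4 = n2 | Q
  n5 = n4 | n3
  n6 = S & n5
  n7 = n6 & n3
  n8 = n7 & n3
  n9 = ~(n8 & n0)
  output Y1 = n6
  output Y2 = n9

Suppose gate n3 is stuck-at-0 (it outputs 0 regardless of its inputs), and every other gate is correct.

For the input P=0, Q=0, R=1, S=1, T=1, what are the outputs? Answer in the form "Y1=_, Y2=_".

Y1=0, Y2=1

Propagate with n3 forced: n0=0, n1=1, n2=0, n3=0 [stuck-at-0], n4=0, n5=0, n6=0, n7=0, n8=0, n9=1.
So the outputs are Y1=0, Y2=1. (Without the fault they would be Y1=1, Y2=1.)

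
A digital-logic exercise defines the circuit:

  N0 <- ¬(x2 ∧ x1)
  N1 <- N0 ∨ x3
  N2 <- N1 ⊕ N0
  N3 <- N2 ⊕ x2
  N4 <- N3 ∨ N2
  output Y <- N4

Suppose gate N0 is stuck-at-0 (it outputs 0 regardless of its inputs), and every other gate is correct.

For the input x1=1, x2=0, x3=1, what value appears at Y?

1

Propagate with N0 forced: N0=0 [stuck-at-0], N1=1, N2=1, N3=1, N4=1.
So Y = 1. (Without the fault it would be 0.)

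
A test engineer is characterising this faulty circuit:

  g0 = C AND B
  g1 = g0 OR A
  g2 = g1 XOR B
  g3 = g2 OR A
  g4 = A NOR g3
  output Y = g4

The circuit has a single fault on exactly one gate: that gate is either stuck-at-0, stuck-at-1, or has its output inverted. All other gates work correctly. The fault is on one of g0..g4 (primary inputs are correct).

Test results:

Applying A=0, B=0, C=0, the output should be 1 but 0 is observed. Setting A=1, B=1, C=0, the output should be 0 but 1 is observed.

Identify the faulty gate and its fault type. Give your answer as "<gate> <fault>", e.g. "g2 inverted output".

g4 inverted output

Fault-free values for test 1 (A=0, B=0, C=0): g0=0, g1=0, g2=0, g3=0, g4=1, giving Y=1. Observed 0.
Test 1: faults giving observed 0 are {g0 stuck-at-1, g0 inverted output, g1 stuck-at-1, g1 inverted output, g2 stuck-at-1, g2 inverted output, g3 stuck-at-1, g3 inverted output, g4 stuck-at-0, g4 inverted output}.
Test 2 (A=1, B=1, C=0): fault-free g0=0, g1=1, g2=0, g3=1, g4=0 → 0; observed 1. Eliminates g0 stuck-at-1, g0 inverted output, g1 stuck-at-1, g1 inverted output, g2 stuck-at-1, g2 inverted output, g3 stuck-at-1, g3 inverted output, g4 stuck-at-0.
Only g4 inverted output is consistent with every test.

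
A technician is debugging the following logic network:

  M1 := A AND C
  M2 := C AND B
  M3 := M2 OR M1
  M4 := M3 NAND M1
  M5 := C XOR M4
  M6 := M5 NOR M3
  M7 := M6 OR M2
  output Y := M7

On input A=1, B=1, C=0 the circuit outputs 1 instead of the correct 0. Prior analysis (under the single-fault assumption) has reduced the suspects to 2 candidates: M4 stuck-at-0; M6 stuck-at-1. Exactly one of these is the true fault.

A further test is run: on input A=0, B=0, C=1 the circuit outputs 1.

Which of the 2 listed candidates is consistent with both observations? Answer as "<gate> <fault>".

Evaluate each candidate on input A=0, B=0, C=1:
  M4 stuck-at-0: M1=0, M2=0, M3=0, M4=0 [stuck-at-0], M5=1, M6=0, M7=0 → 0 — eliminated
  M6 stuck-at-1: M1=0, M2=0, M3=0, M4=1, M5=0, M6=1 [stuck-at-1], M7=1 → 1 — matches
Only M6 stuck-at-1 reproduces the observed 1.

M6 stuck-at-1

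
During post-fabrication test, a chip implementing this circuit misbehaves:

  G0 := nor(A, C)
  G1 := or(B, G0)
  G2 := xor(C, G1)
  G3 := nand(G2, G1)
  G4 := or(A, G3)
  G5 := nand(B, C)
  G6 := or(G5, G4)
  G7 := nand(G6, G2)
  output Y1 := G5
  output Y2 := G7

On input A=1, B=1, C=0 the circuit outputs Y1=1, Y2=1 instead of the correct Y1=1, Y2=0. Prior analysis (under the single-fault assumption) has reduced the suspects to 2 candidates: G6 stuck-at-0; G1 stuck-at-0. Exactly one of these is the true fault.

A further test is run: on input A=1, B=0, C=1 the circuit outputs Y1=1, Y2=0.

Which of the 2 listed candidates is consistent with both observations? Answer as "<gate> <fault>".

G1 stuck-at-0

Evaluate each candidate on input A=1, B=0, C=1:
  G6 stuck-at-0: G0=0, G1=0, G2=1, G3=1, G4=1, G5=1, G6=0 [stuck-at-0], G7=1 → Y1=1, Y2=1 — eliminated
  G1 stuck-at-0: G0=0, G1=0 [stuck-at-0], G2=1, G3=1, G4=1, G5=1, G6=1, G7=0 → Y1=1, Y2=0 — matches
Only G1 stuck-at-0 reproduces the observed Y1=1, Y2=0.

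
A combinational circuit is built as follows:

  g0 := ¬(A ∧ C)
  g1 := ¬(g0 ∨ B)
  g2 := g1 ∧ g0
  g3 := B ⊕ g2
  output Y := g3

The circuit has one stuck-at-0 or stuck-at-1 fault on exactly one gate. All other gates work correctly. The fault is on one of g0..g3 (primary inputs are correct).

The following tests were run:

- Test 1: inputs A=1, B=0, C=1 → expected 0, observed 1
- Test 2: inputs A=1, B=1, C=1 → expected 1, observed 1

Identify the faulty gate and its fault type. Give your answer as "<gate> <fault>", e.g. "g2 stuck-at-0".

Fault-free values for test 1 (A=1, B=0, C=1): g0=0, g1=1, g2=0, g3=0, giving Y=0. Observed 1.
Test 1: faults giving observed 1 are {g2 stuck-at-1, g3 stuck-at-1}.
Test 2 (A=1, B=1, C=1): fault-free g0=0, g1=0, g2=0, g3=1 → 1; observed 1. Eliminates g2 stuck-at-1.
Only g3 stuck-at-1 is consistent with every test.

g3 stuck-at-1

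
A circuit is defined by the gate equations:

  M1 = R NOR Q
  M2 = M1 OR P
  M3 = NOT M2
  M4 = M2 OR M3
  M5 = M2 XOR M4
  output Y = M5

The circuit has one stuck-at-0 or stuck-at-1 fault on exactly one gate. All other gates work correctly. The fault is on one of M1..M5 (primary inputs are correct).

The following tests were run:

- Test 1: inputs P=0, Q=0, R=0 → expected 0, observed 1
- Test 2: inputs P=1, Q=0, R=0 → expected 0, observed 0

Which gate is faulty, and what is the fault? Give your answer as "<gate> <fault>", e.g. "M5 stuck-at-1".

M1 stuck-at-0

Fault-free values for test 1 (P=0, Q=0, R=0): M1=1, M2=1, M3=0, M4=1, M5=0, giving Y=0. Observed 1.
Test 1: faults giving observed 1 are {M1 stuck-at-0, M2 stuck-at-0, M4 stuck-at-0, M5 stuck-at-1}.
Test 2 (P=1, Q=0, R=0): fault-free M1=1, M2=1, M3=0, M4=1, M5=0 → 0; observed 0. Eliminates M2 stuck-at-0, M4 stuck-at-0, M5 stuck-at-1.
Only M1 stuck-at-0 is consistent with every test.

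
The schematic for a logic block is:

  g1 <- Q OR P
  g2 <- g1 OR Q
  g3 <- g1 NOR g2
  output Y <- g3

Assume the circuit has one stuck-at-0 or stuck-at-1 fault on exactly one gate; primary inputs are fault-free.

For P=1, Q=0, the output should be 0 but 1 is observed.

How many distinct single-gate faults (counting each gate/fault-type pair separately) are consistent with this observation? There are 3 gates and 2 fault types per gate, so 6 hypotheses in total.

2

Fault-free: g1=1, g2=1, g3=0 → 0. Observed 1.
  g1 stuck-at-0: output 1 ✓
  g1 stuck-at-1: output 0 ✗
  g2 stuck-at-0: output 0 ✗
  g2 stuck-at-1: output 0 ✗
  g3 stuck-at-0: output 0 ✗
  g3 stuck-at-1: output 1 ✓
Consistent faults: {g1 stuck-at-0, g3 stuck-at-1} — 2 in all.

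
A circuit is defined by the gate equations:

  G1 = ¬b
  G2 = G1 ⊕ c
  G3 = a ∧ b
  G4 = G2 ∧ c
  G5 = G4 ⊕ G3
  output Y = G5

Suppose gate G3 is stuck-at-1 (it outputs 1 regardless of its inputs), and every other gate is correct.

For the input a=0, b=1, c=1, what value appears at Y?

0

Propagate with G3 forced: G1=0, G2=1, G3=1 [stuck-at-1], G4=1, G5=0.
So Y = 0. (Without the fault it would be 1.)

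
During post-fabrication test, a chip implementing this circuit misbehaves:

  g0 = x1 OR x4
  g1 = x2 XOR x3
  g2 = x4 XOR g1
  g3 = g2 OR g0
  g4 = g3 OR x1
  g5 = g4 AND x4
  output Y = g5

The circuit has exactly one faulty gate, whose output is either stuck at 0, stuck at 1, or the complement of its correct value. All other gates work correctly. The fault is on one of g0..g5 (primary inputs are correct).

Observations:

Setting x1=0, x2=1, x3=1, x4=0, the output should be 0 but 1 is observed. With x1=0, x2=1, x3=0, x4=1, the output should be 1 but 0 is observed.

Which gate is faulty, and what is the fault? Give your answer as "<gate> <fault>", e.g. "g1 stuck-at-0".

Fault-free values for test 1 (x1=0, x2=1, x3=1, x4=0): g0=0, g1=0, g2=0, g3=0, g4=0, g5=0, giving Y=0. Observed 1.
Test 1: faults giving observed 1 are {g5 stuck-at-1, g5 inverted output}.
Test 2 (x1=0, x2=1, x3=0, x4=1): fault-free g0=1, g1=1, g2=0, g3=1, g4=1, g5=1 → 1; observed 0. Eliminates g5 stuck-at-1.
Only g5 inverted output is consistent with every test.

g5 inverted output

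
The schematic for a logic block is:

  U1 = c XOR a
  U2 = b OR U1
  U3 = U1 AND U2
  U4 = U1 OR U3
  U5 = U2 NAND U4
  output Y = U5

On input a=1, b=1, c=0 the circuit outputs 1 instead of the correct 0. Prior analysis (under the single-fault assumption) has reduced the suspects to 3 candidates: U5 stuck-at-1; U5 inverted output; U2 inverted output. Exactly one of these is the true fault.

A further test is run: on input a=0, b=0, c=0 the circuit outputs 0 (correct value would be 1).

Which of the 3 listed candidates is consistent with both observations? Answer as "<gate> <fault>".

U5 inverted output

Evaluate each candidate on input a=0, b=0, c=0:
  U5 stuck-at-1: U1=0, U2=0, U3=0, U4=0, U5=1 [stuck-at-1] → 1 — eliminated
  U5 inverted output: U1=0, U2=0, U3=0, U4=0, U5=0 [inverted output] → 0 — matches
  U2 inverted output: U1=0, U2=1 [inverted output], U3=0, U4=0, U5=1 → 1 — eliminated
Only U5 inverted output reproduces the observed 0.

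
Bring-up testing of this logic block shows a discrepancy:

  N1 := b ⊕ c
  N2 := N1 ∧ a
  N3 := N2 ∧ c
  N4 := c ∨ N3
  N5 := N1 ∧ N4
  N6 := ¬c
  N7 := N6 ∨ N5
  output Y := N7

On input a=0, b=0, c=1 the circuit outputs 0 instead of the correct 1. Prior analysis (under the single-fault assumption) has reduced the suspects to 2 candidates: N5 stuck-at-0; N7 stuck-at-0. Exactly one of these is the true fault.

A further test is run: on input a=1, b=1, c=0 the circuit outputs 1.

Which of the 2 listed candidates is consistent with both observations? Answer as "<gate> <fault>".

Evaluate each candidate on input a=1, b=1, c=0:
  N5 stuck-at-0: N1=1, N2=1, N3=0, N4=0, N5=0 [stuck-at-0], N6=1, N7=1 → 1 — matches
  N7 stuck-at-0: N1=1, N2=1, N3=0, N4=0, N5=0, N6=1, N7=0 [stuck-at-0] → 0 — eliminated
Only N5 stuck-at-0 reproduces the observed 1.

N5 stuck-at-0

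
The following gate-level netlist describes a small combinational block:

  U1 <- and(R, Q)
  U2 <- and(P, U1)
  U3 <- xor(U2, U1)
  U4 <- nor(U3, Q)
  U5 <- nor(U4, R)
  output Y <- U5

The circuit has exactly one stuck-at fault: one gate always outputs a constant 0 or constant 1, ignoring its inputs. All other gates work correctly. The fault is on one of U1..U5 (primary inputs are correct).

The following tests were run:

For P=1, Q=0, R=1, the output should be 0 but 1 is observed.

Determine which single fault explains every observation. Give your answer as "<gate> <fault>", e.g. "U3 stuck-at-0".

U5 stuck-at-1

Fault-free values for test 1 (P=1, Q=0, R=1): U1=0, U2=0, U3=0, U4=1, U5=0, giving Y=0. Observed 1.
Test 1: faults giving observed 1 are {U5 stuck-at-1}.
Only U5 stuck-at-1 is consistent with every test.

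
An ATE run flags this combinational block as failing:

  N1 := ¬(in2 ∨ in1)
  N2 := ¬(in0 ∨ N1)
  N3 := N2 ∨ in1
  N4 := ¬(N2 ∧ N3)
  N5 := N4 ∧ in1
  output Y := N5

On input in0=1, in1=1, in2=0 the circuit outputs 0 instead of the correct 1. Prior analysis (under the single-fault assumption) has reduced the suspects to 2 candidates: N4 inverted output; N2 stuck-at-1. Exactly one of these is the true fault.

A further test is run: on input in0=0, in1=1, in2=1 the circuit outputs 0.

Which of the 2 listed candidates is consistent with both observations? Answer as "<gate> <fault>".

Evaluate each candidate on input in0=0, in1=1, in2=1:
  N4 inverted output: N1=0, N2=1, N3=1, N4=1 [inverted output], N5=1 → 1 — eliminated
  N2 stuck-at-1: N1=0, N2=1 [stuck-at-1], N3=1, N4=0, N5=0 → 0 — matches
Only N2 stuck-at-1 reproduces the observed 0.

N2 stuck-at-1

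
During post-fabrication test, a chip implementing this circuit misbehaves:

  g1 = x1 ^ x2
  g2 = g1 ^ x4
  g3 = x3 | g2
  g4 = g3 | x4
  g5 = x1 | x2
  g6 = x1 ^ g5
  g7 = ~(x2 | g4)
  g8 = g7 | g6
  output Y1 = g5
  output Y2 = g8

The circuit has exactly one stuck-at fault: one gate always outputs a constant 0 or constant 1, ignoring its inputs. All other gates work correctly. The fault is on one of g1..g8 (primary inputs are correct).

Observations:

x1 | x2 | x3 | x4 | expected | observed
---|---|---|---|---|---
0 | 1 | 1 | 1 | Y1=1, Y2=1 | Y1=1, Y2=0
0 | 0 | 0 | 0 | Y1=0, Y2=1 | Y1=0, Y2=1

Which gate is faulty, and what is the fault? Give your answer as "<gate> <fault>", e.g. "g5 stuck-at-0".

g6 stuck-at-0

Fault-free values for test 1 (x1=0, x2=1, x3=1, x4=1): g1=1, g2=0, g3=1, g4=1, g5=1, g6=1, g7=0, g8=1, giving Y1=1, Y2=1. Observed Y1=1, Y2=0.
Test 1: faults giving observed Y1=1, Y2=0 are {g6 stuck-at-0, g8 stuck-at-0}.
Test 2 (x1=0, x2=0, x3=0, x4=0): fault-free g1=0, g2=0, g3=0, g4=0, g5=0, g6=0, g7=1, g8=1 → Y1=0, Y2=1; observed Y1=0, Y2=1. Eliminates g8 stuck-at-0.
Only g6 stuck-at-0 is consistent with every test.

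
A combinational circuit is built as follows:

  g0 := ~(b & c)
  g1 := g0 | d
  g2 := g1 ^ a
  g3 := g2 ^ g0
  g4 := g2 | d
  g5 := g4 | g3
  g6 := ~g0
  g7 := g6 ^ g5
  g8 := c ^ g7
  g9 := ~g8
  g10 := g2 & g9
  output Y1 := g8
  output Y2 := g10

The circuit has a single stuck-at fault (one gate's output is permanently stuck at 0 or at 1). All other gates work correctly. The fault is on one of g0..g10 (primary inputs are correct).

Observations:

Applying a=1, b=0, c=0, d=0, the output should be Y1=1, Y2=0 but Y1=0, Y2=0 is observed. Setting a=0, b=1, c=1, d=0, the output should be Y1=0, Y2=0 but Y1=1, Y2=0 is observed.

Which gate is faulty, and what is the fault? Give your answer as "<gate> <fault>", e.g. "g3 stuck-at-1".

g7 stuck-at-0

Fault-free values for test 1 (a=1, b=0, c=0, d=0): g0=1, g1=1, g2=0, g3=1, g4=0, g5=1, g6=0, g7=1, g8=1, g9=0, g10=0, giving Y1=1, Y2=0. Observed Y1=0, Y2=0.
Test 1: faults giving observed Y1=0, Y2=0 are {g3 stuck-at-0, g5 stuck-at-0, g6 stuck-at-1, g7 stuck-at-0, g8 stuck-at-0}.
Test 2 (a=0, b=1, c=1, d=0): fault-free g0=0, g1=0, g2=0, g3=0, g4=0, g5=0, g6=1, g7=1, g8=0, g9=1, g10=0 → Y1=0, Y2=0; observed Y1=1, Y2=0. Eliminates g3 stuck-at-0, g5 stuck-at-0, g6 stuck-at-1, g8 stuck-at-0.
Only g7 stuck-at-0 is consistent with every test.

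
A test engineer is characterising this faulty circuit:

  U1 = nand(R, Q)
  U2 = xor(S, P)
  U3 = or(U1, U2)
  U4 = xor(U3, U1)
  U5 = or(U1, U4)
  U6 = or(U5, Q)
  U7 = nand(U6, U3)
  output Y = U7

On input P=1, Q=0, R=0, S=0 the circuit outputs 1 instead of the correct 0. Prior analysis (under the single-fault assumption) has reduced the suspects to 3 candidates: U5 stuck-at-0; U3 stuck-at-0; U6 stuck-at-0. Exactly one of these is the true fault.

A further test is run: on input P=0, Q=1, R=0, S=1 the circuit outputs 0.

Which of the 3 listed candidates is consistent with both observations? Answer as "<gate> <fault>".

U5 stuck-at-0

Evaluate each candidate on input P=0, Q=1, R=0, S=1:
  U5 stuck-at-0: U1=1, U2=1, U3=1, U4=0, U5=0 [stuck-at-0], U6=1, U7=0 → 0 — matches
  U3 stuck-at-0: U1=1, U2=1, U3=0 [stuck-at-0], U4=1, U5=1, U6=1, U7=1 → 1 — eliminated
  U6 stuck-at-0: U1=1, U2=1, U3=1, U4=0, U5=1, U6=0 [stuck-at-0], U7=1 → 1 — eliminated
Only U5 stuck-at-0 reproduces the observed 0.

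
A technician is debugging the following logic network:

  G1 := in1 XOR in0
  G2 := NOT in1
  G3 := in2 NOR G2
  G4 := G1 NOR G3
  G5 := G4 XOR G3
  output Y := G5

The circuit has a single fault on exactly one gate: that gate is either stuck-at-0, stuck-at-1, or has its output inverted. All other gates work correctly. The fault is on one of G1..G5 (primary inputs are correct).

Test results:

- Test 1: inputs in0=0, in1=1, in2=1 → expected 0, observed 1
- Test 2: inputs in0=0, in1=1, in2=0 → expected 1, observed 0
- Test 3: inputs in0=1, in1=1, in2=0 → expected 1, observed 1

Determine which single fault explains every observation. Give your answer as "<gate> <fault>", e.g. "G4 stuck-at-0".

Fault-free values for test 1 (in0=0, in1=1, in2=1): G1=1, G2=0, G3=0, G4=0, G5=0, giving Y=0. Observed 1.
Test 1: faults giving observed 1 are {G1 stuck-at-0, G1 inverted output, G3 stuck-at-1, G3 inverted output, G4 stuck-at-1, G4 inverted output, G5 stuck-at-1, G5 inverted output}.
Test 2 (in0=0, in1=1, in2=0): fault-free G1=1, G2=0, G3=1, G4=0, G5=1 → 1; observed 0. Eliminates G1 stuck-at-0, G1 inverted output, G3 stuck-at-1, G5 stuck-at-1.
Test 3 (in0=1, in1=1, in2=0): fault-free G1=0, G2=0, G3=1, G4=0, G5=1 → 1; observed 1. Eliminates G4 stuck-at-1, G4 inverted output, G5 inverted output.
Only G3 inverted output is consistent with every test.

G3 inverted output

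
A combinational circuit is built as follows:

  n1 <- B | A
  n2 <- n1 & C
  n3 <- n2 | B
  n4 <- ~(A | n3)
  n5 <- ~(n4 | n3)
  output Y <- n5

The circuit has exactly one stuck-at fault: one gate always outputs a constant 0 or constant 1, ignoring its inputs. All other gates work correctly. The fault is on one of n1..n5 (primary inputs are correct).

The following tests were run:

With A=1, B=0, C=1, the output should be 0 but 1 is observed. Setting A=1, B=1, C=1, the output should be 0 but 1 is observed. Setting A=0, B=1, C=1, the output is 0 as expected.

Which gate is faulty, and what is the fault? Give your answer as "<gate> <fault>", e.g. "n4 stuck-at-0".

n3 stuck-at-0

Fault-free values for test 1 (A=1, B=0, C=1): n1=1, n2=1, n3=1, n4=0, n5=0, giving Y=0. Observed 1.
Test 1: faults giving observed 1 are {n1 stuck-at-0, n2 stuck-at-0, n3 stuck-at-0, n5 stuck-at-1}.
Test 2 (A=1, B=1, C=1): fault-free n1=1, n2=1, n3=1, n4=0, n5=0 → 0; observed 1. Eliminates n1 stuck-at-0, n2 stuck-at-0.
Test 3 (A=0, B=1, C=1): fault-free n1=1, n2=1, n3=1, n4=0, n5=0 → 0; observed 0. Eliminates n5 stuck-at-1.
Only n3 stuck-at-0 is consistent with every test.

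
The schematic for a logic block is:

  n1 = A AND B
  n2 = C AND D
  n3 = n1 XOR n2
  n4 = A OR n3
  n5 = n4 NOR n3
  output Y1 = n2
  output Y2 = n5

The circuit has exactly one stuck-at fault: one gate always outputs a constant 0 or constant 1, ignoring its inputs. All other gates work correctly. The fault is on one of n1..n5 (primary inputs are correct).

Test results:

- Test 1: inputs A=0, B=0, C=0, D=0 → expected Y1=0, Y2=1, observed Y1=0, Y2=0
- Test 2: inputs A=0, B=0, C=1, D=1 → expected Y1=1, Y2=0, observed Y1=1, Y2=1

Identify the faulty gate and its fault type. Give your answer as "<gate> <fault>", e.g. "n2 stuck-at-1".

n1 stuck-at-1

Fault-free values for test 1 (A=0, B=0, C=0, D=0): n1=0, n2=0, n3=0, n4=0, n5=1, giving Y1=0, Y2=1. Observed Y1=0, Y2=0.
Test 1: faults giving observed Y1=0, Y2=0 are {n1 stuck-at-1, n3 stuck-at-1, n4 stuck-at-1, n5 stuck-at-0}.
Test 2 (A=0, B=0, C=1, D=1): fault-free n1=0, n2=1, n3=1, n4=1, n5=0 → Y1=1, Y2=0; observed Y1=1, Y2=1. Eliminates n3 stuck-at-1, n4 stuck-at-1, n5 stuck-at-0.
Only n1 stuck-at-1 is consistent with every test.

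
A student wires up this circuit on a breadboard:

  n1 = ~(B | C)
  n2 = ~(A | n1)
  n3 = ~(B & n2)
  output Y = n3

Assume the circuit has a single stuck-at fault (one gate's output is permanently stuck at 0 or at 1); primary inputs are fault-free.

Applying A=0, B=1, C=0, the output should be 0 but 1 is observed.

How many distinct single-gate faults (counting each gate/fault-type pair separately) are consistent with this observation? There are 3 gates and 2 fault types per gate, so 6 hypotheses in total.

3

Fault-free: n1=0, n2=1, n3=0 → 0. Observed 1.
  n1 stuck-at-0: output 0 ✗
  n1 stuck-at-1: output 1 ✓
  n2 stuck-at-0: output 1 ✓
  n2 stuck-at-1: output 0 ✗
  n3 stuck-at-0: output 0 ✗
  n3 stuck-at-1: output 1 ✓
Consistent faults: {n1 stuck-at-1, n2 stuck-at-0, n3 stuck-at-1} — 3 in all.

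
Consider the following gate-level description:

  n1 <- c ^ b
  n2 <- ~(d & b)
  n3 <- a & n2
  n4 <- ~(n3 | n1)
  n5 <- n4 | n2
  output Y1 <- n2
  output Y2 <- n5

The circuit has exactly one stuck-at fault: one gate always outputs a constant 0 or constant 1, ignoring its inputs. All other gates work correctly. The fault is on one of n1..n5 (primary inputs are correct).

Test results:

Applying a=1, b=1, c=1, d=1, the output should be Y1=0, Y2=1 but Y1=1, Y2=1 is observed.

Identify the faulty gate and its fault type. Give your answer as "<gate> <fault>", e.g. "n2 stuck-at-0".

n2 stuck-at-1

Fault-free values for test 1 (a=1, b=1, c=1, d=1): n1=0, n2=0, n3=0, n4=1, n5=1, giving Y1=0, Y2=1. Observed Y1=1, Y2=1.
Test 1: faults giving observed Y1=1, Y2=1 are {n2 stuck-at-1}.
Only n2 stuck-at-1 is consistent with every test.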